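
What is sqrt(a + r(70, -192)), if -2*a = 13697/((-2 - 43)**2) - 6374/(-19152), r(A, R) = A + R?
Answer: I*sqrt(71954740039)/23940 ≈ 11.205*I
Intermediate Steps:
a = -15290683/4309200 (a = -(13697/((-2 - 43)**2) - 6374/(-19152))/2 = -(13697/((-45)**2) - 6374*(-1/19152))/2 = -(13697/2025 + 3187/9576)/2 = -1/2*15290683/2154600 = -15290683/4309200 ≈ -3.5484)
sqrt(a + r(70, -192)) = sqrt(-15290683/4309200 + (70 - 192)) = sqrt(-15290683/4309200 - 122) = sqrt(-541013083/4309200) = I*sqrt(71954740039)/23940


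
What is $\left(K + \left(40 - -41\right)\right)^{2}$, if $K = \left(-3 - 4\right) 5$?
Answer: $2116$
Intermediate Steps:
$K = -35$ ($K = \left(-7\right) 5 = -35$)
$\left(K + \left(40 - -41\right)\right)^{2} = \left(-35 + \left(40 - -41\right)\right)^{2} = \left(-35 + \left(40 + 41\right)\right)^{2} = \left(-35 + 81\right)^{2} = 46^{2} = 2116$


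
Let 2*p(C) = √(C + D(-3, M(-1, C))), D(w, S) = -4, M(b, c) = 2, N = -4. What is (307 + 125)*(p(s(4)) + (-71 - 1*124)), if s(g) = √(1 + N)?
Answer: -84240 + 216*√(-4 + I*√3) ≈ -84149.0 + 441.58*I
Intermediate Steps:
s(g) = I*√3 (s(g) = √(1 - 4) = √(-3) = I*√3)
p(C) = √(-4 + C)/2 (p(C) = √(C - 4)/2 = √(-4 + C)/2)
(307 + 125)*(p(s(4)) + (-71 - 1*124)) = (307 + 125)*(√(-4 + I*√3)/2 + (-71 - 1*124)) = 432*(√(-4 + I*√3)/2 + (-71 - 124)) = 432*(√(-4 + I*√3)/2 - 195) = 432*(-195 + √(-4 + I*√3)/2) = -84240 + 216*√(-4 + I*√3)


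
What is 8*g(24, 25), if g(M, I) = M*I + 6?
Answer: 4848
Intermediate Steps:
g(M, I) = 6 + I*M (g(M, I) = I*M + 6 = 6 + I*M)
8*g(24, 25) = 8*(6 + 25*24) = 8*(6 + 600) = 8*606 = 4848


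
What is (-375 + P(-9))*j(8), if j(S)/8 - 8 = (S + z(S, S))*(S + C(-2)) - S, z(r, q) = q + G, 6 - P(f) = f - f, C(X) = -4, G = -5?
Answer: -129888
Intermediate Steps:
P(f) = 6 (P(f) = 6 - (f - f) = 6 - 1*0 = 6 + 0 = 6)
z(r, q) = -5 + q (z(r, q) = q - 5 = -5 + q)
j(S) = 64 - 8*S + 8*(-5 + 2*S)*(-4 + S) (j(S) = 64 + 8*((S + (-5 + S))*(S - 4) - S) = 64 + 8*((-5 + 2*S)*(-4 + S) - S) = 64 + 8*(-S + (-5 + 2*S)*(-4 + S)) = 64 + (-8*S + 8*(-5 + 2*S)*(-4 + S)) = 64 - 8*S + 8*(-5 + 2*S)*(-4 + S))
(-375 + P(-9))*j(8) = (-375 + 6)*(224 - 112*8 + 16*8²) = -369*(224 - 896 + 16*64) = -369*(224 - 896 + 1024) = -369*352 = -129888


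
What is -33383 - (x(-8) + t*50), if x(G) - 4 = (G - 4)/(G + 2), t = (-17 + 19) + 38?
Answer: -35389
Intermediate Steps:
t = 40 (t = 2 + 38 = 40)
x(G) = 4 + (-4 + G)/(2 + G) (x(G) = 4 + (G - 4)/(G + 2) = 4 + (-4 + G)/(2 + G))
-33383 - (x(-8) + t*50) = -33383 - ((4 + 5*(-8))/(2 - 8) + 40*50) = -33383 - ((4 - 40)/(-6) + 2000) = -33383 - (-⅙*(-36) + 2000) = -33383 - (6 + 2000) = -33383 - 1*2006 = -33383 - 2006 = -35389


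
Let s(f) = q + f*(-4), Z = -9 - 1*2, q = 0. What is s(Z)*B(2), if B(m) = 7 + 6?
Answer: 572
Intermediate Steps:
B(m) = 13
Z = -11 (Z = -9 - 2 = -11)
s(f) = -4*f (s(f) = 0 + f*(-4) = 0 - 4*f = -4*f)
s(Z)*B(2) = -4*(-11)*13 = 44*13 = 572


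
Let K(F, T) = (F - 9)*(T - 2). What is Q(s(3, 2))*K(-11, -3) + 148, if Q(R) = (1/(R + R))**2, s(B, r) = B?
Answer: 1357/9 ≈ 150.78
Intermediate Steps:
K(F, T) = (-9 + F)*(-2 + T)
Q(R) = 1/(4*R**2) (Q(R) = (1/(2*R))**2 = 1/(4*R**2))
Q(s(3, 2))*K(-11, -3) + 148 = ((1/4)/3**2)*(18 - 9*(-3) - 2*(-11) - 11*(-3)) + 148 = ((1/4)*(1/9))*(18 + 27 + 22 + 33) + 148 = (1/36)*100 + 148 = 25/9 + 148 = 1357/9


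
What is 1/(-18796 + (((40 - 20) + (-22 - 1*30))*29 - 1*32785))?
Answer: -1/52509 ≈ -1.9044e-5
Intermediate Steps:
1/(-18796 + (((40 - 20) + (-22 - 1*30))*29 - 1*32785)) = 1/(-18796 + ((20 + (-22 - 30))*29 - 32785)) = 1/(-18796 + ((20 - 52)*29 - 32785)) = 1/(-18796 + (-32*29 - 32785)) = 1/(-18796 + (-928 - 32785)) = 1/(-18796 - 33713) = 1/(-52509) = -1/52509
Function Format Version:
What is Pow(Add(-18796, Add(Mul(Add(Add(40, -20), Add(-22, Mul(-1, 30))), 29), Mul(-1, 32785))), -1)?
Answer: Rational(-1, 52509) ≈ -1.9044e-5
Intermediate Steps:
Pow(Add(-18796, Add(Mul(Add(Add(40, -20), Add(-22, Mul(-1, 30))), 29), Mul(-1, 32785))), -1) = Pow(Add(-18796, Add(Mul(Add(20, Add(-22, -30)), 29), -32785)), -1) = Pow(Add(-18796, Add(Mul(Add(20, -52), 29), -32785)), -1) = Pow(Add(-18796, Add(Mul(-32, 29), -32785)), -1) = Pow(Add(-18796, Add(-928, -32785)), -1) = Pow(Add(-18796, -33713), -1) = Pow(-52509, -1) = Rational(-1, 52509)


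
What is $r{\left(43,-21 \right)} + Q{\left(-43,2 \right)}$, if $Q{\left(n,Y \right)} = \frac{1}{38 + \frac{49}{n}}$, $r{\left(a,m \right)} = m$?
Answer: $- \frac{33242}{1585} \approx -20.973$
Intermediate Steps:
$r{\left(43,-21 \right)} + Q{\left(-43,2 \right)} = -21 - \frac{43}{49 + 38 \left(-43\right)} = -21 - \frac{43}{49 - 1634} = -21 - \frac{43}{-1585} = -21 - - \frac{43}{1585} = -21 + \frac{43}{1585} = - \frac{33242}{1585}$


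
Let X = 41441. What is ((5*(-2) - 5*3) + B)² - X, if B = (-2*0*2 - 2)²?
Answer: -41000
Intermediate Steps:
B = 4 (B = (0*2 - 2)² = (0 - 2)² = (-2)² = 4)
((5*(-2) - 5*3) + B)² - X = ((5*(-2) - 5*3) + 4)² - 1*41441 = ((-10 - 15) + 4)² - 41441 = (-25 + 4)² - 41441 = (-21)² - 41441 = 441 - 41441 = -41000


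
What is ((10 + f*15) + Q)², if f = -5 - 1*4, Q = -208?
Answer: 110889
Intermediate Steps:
f = -9 (f = -5 - 4 = -9)
((10 + f*15) + Q)² = ((10 - 9*15) - 208)² = ((10 - 135) - 208)² = (-125 - 208)² = (-333)² = 110889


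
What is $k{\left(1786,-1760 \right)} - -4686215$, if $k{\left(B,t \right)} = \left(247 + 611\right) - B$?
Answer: $4685287$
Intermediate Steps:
$k{\left(B,t \right)} = 858 - B$
$k{\left(1786,-1760 \right)} - -4686215 = \left(858 - 1786\right) - -4686215 = \left(858 - 1786\right) + 4686215 = -928 + 4686215 = 4685287$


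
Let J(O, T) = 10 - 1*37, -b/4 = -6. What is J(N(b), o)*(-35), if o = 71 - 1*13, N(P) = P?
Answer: 945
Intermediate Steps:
b = 24 (b = -4*(-6) = 24)
o = 58 (o = 71 - 13 = 58)
J(O, T) = -27 (J(O, T) = 10 - 37 = -27)
J(N(b), o)*(-35) = -27*(-35) = 945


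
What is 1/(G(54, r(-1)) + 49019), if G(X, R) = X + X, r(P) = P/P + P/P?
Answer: 1/49127 ≈ 2.0355e-5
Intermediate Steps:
r(P) = 2 (r(P) = 1 + 1 = 2)
G(X, R) = 2*X
1/(G(54, r(-1)) + 49019) = 1/(2*54 + 49019) = 1/(108 + 49019) = 1/49127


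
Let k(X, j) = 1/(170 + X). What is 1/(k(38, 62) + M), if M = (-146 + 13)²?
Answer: 208/3679313 ≈ 5.6532e-5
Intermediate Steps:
M = 17689 (M = (-133)² = 17689)
1/(k(38, 62) + M) = 1/(1/(170 + 38) + 17689) = 1/(1/208 + 17689) = 1/(3679313/208) = 208/3679313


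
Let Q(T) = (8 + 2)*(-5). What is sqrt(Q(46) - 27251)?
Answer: I*sqrt(27301) ≈ 165.23*I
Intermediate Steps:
Q(T) = -50 (Q(T) = 10*(-5) = -50)
sqrt(Q(46) - 27251) = sqrt(-50 - 27251) = sqrt(-27301) = I*sqrt(27301)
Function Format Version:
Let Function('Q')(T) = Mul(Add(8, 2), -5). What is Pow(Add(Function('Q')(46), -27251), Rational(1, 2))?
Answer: Mul(I, Pow(27301, Rational(1, 2))) ≈ Mul(165.23, I)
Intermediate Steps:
Function('Q')(T) = -50 (Function('Q')(T) = Mul(10, -5) = -50)
Pow(Add(Function('Q')(46), -27251), Rational(1, 2)) = Pow(Add(-50, -27251), Rational(1, 2)) = Pow(-27301, Rational(1, 2)) = Mul(I, Pow(27301, Rational(1, 2)))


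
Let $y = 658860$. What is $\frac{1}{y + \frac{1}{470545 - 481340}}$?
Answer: $\frac{10795}{7112393699} \approx 1.5178 \cdot 10^{-6}$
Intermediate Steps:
$\frac{1}{y + \frac{1}{470545 - 481340}} = \frac{1}{658860 + \frac{1}{470545 - 481340}} = \frac{1}{658860 + \frac{1}{-10795}} = \frac{1}{658860 - \frac{1}{10795}} = \frac{1}{\frac{7112393699}{10795}} = \frac{10795}{7112393699}$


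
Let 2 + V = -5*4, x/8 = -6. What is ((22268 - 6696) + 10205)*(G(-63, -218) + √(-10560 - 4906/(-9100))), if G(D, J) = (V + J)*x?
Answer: 296951040 + 25777*I*√8744289554/910 ≈ 2.9695e+8 + 2.6488e+6*I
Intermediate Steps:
x = -48 (x = 8*(-6) = -48)
V = -22 (V = -2 - 5*4 = -2 - 20 = -22)
G(D, J) = 1056 - 48*J (G(D, J) = (-22 + J)*(-48) = 1056 - 48*J)
((22268 - 6696) + 10205)*(G(-63, -218) + √(-10560 - 4906/(-9100))) = ((22268 - 6696) + 10205)*((1056 - 48*(-218)) + √(-10560 - 4906/(-9100))) = (15572 + 10205)*((1056 + 10464) + √(-10560 - 4906*(-1/9100))) = 25777*(11520 + √(-10560 + 2453/4550)) = 25777*(11520 + √(-48045547/4550)) = 25777*(11520 + I*√8744289554/910) = 296951040 + 25777*I*√8744289554/910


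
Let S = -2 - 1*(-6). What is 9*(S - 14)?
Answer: -90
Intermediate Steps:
S = 4 (S = -2 + 6 = 4)
9*(S - 14) = 9*(4 - 14) = 9*(-10) = -90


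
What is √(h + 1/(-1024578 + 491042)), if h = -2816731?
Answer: I*√50113282174183682/133384 ≈ 1678.3*I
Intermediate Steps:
√(h + 1/(-1024578 + 491042)) = √(-2816731 + 1/(-1024578 + 491042)) = √(-2816731 + 1/(-533536)) = √(-2816731 - 1/533536) = √(-1502827390817/533536) = I*√50113282174183682/133384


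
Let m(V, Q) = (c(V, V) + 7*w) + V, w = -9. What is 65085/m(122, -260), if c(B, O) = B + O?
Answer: 21695/101 ≈ 214.80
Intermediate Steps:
m(V, Q) = -63 + 3*V (m(V, Q) = ((V + V) + 7*(-9)) + V = (2*V - 63) + V = (-63 + 2*V) + V = -63 + 3*V)
65085/m(122, -260) = 65085/(-63 + 3*122) = 65085/(-63 + 366) = 65085/303 = 65085*(1/303) = 21695/101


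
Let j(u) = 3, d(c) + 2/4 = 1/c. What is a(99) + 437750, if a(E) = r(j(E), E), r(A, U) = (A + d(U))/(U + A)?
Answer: 8840799497/20196 ≈ 4.3775e+5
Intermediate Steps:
d(c) = -½ + 1/c
r(A, U) = (A + (2 - U)/(2*U))/(A + U) (r(A, U) = (A + (2 - U)/(2*U))/(U + A) = (A + (2 - U)/(2*U))/(A + U))
a(E) = (1 + 5*E/2)/(E*(3 + E)) (a(E) = (1 - E/2 + 3*E)/(E*(3 + E)) = (1 + 5*E/2)/(E*(3 + E)))
a(99) + 437750 = (½)*(2 + 5*99)/(99*(3 + 99)) + 437750 = (½)*(1/99)*(2 + 495)/102 + 437750 = (½)*(1/99)*(1/102)*497 + 437750 = 497/20196 + 437750 = 8840799497/20196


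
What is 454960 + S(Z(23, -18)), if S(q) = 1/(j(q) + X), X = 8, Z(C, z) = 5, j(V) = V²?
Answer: 15013681/33 ≈ 4.5496e+5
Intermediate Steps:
S(q) = 1/(8 + q²) (S(q) = 1/(q² + 8) = 1/(8 + q²))
454960 + S(Z(23, -18)) = 454960 + 1/(8 + 5²) = 454960 + 1/(8 + 25) = 454960 + 1/33 = 15013681/33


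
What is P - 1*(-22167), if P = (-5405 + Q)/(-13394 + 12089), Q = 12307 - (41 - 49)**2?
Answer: 28921097/1305 ≈ 22162.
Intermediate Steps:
Q = 12243 (Q = 12307 - 1*(-8)**2 = 12307 - 1*64 = 12307 - 64 = 12243)
P = -6838/1305 (P = (-5405 + 12243)/(-13394 + 12089) = 6838/(-1305) = 6838*(-1/1305) = -6838/1305 ≈ -5.2398)
P - 1*(-22167) = -6838/1305 - 1*(-22167) = -6838/1305 + 22167 = 28921097/1305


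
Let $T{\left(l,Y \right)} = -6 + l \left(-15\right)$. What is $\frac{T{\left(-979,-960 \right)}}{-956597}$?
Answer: $- \frac{14679}{956597} \approx -0.015345$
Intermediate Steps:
$T{\left(l,Y \right)} = -6 - 15 l$
$\frac{T{\left(-979,-960 \right)}}{-956597} = \frac{-6 - -14685}{-956597} = \left(-6 + 14685\right) \left(- \frac{1}{956597}\right) = 14679 \left(- \frac{1}{956597}\right) = - \frac{14679}{956597}$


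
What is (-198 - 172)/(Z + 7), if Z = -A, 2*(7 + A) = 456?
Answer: 185/107 ≈ 1.7290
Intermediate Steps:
A = 221 (A = -7 + (½)*456 = -7 + 228 = 221)
Z = -221 (Z = -1*221 = -221)
(-198 - 172)/(Z + 7) = (-198 - 172)/(-221 + 7) = -370/(-214) = -370*(-1/214) = 185/107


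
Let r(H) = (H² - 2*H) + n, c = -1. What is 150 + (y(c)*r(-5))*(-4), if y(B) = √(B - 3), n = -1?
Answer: 150 - 272*I ≈ 150.0 - 272.0*I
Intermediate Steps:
r(H) = -1 + H² - 2*H (r(H) = (H² - 2*H) - 1 = -1 + H² - 2*H)
y(B) = √(-3 + B)
150 + (y(c)*r(-5))*(-4) = 150 + (√(-3 - 1)*(-1 + (-5)² - 2*(-5)))*(-4) = 150 + (√(-4)*(-1 + 25 + 10))*(-4) = 150 + ((2*I)*34)*(-4) = 150 + (68*I)*(-4) = 150 - 272*I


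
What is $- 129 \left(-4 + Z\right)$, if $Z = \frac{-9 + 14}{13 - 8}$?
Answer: $387$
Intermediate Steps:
$Z = 1$ ($Z = \frac{5}{5} = 5 \cdot \frac{1}{5} = 1$)
$- 129 \left(-4 + Z\right) = - 129 \left(-4 + 1\right) = \left(-129\right) \left(-3\right) = 387$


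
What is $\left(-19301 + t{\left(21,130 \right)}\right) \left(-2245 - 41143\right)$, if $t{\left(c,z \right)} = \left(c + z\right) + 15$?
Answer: $830229380$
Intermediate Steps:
$t{\left(c,z \right)} = 15 + c + z$
$\left(-19301 + t{\left(21,130 \right)}\right) \left(-2245 - 41143\right) = \left(-19301 + \left(15 + 21 + 130\right)\right) \left(-2245 - 41143\right) = \left(-19301 + 166\right) \left(-43388\right) = \left(-19135\right) \left(-43388\right) = 830229380$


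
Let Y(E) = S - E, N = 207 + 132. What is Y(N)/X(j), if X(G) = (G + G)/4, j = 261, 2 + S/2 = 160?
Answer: -46/261 ≈ -0.17625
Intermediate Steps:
N = 339
S = 316 (S = -4 + 2*160 = -4 + 320 = 316)
X(G) = G/2 (X(G) = (2*G)*(1/4) = G/2)
Y(E) = 316 - E
Y(N)/X(j) = (316 - 1*339)/(((1/2)*261)) = (316 - 339)/(261/2) = -23*2/261 = -46/261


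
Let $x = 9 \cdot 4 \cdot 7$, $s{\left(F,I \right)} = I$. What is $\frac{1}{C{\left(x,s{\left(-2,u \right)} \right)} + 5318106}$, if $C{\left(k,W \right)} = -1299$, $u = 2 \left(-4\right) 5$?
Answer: $\frac{1}{5316807} \approx 1.8808 \cdot 10^{-7}$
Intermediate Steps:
$u = -40$ ($u = \left(-8\right) 5 = -40$)
$x = 252$ ($x = 36 \cdot 7 = 252$)
$\frac{1}{C{\left(x,s{\left(-2,u \right)} \right)} + 5318106} = \frac{1}{-1299 + 5318106} = \frac{1}{5316807}$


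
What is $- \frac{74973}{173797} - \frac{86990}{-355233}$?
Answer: $- \frac{11514282679}{61738429701} \approx -0.1865$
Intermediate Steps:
$- \frac{74973}{173797} - \frac{86990}{-355233} = \left(-74973\right) \frac{1}{173797} - - \frac{86990}{355233} = - \frac{74973}{173797} + \frac{86990}{355233} = - \frac{11514282679}{61738429701}$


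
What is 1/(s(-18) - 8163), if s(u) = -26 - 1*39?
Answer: -1/8228 ≈ -0.00012154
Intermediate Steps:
s(u) = -65 (s(u) = -26 - 39 = -65)
1/(s(-18) - 8163) = 1/(-65 - 8163) = 1/(-8228) = -1/8228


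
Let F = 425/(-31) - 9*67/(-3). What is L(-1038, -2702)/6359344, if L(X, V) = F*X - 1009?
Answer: -6057907/197139664 ≈ -0.030729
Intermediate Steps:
F = 5806/31 (F = 425*(-1/31) - 603*(-1/3) = -425/31 + 201 = 5806/31 ≈ 187.29)
L(X, V) = -1009 + 5806*X/31 (L(X, V) = 5806*X/31 - 1009 = -1009 + 5806*X/31)
L(-1038, -2702)/6359344 = (-1009 + (5806/31)*(-1038))/6359344 = (-1009 - 6026628/31)*(1/6359344) = -6057907/31*1/6359344 = -6057907/197139664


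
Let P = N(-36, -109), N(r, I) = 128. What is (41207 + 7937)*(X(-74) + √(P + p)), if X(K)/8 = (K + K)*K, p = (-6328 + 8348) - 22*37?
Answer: 4305800704 + 49144*√1334 ≈ 4.3076e+9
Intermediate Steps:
P = 128
p = 1206 (p = 2020 - 814 = 1206)
X(K) = 16*K² (X(K) = 8*((K + K)*K) = 8*((2*K)*K) = 8*(2*K²) = 16*K²)
(41207 + 7937)*(X(-74) + √(P + p)) = (41207 + 7937)*(16*(-74)² + √(128 + 1206)) = 49144*(16*5476 + √1334) = 49144*(87616 + √1334) = 4305800704 + 49144*√1334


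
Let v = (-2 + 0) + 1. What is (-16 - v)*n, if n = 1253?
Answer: -18795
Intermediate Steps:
v = -1 (v = -2 + 1 = -1)
(-16 - v)*n = (-16 - 1*(-1))*1253 = (-16 + 1)*1253 = -15*1253 = -18795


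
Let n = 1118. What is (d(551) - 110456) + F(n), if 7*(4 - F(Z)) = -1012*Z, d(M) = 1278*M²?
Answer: 2716372798/7 ≈ 3.8805e+8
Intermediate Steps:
F(Z) = 4 + 1012*Z/7 (F(Z) = 4 - (-1012)*Z/7 = 4 + 1012*Z/7)
(d(551) - 110456) + F(n) = (1278*551² - 110456) + (4 + (1012/7)*1118) = (1278*303601 - 110456) + (4 + 1131416/7) = (388002078 - 110456) + 1131444/7 = 387891622 + 1131444/7 = 2716372798/7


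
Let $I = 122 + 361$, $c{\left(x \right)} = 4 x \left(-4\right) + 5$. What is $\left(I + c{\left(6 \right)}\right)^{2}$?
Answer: $153664$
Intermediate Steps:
$c{\left(x \right)} = 5 - 16 x$ ($c{\left(x \right)} = 4 \left(- 4 x\right) + 5 = - 16 x + 5 = 5 - 16 x$)
$I = 483$
$\left(I + c{\left(6 \right)}\right)^{2} = \left(483 + \left(5 - 96\right)\right)^{2} = \left(483 - 91\right)^{2} = 392^{2} = 153664$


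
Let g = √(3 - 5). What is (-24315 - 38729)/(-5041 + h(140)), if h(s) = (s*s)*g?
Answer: 317804804/793731681 + 1235662400*I*√2/793731681 ≈ 0.40039 + 2.2016*I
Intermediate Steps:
g = I*√2 (g = √(-2) = I*√2 ≈ 1.4142*I)
h(s) = I*√2*s² (h(s) = (s*s)*(I*√2) = s²*(I*√2) = I*√2*s²)
(-24315 - 38729)/(-5041 + h(140)) = (-24315 - 38729)/(-5041 + I*√2*140²) = -63044/(-5041 + I*√2*19600) = -63044/(-5041 + 19600*I*√2)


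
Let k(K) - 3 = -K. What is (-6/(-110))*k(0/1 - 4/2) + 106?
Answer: 1169/11 ≈ 106.27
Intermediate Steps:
k(K) = 3 - K
(-6/(-110))*k(0/1 - 4/2) + 106 = (-6/(-110))*(3 - (0/1 - 4/2)) + 106 = (-6*(-1/110))*(3 - (0*1 - 4*1/2)) + 106 = 3*(3 - (0 - 2))/55 + 106 = 3*(3 - 1*(-2))/55 + 106 = 3*(3 + 2)/55 + 106 = (3/55)*5 + 106 = 3/11 + 106 = 1169/11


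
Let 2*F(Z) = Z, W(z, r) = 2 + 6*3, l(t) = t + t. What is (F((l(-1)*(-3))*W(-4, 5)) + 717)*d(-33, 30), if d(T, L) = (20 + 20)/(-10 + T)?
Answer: -31080/43 ≈ -722.79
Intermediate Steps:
l(t) = 2*t
W(z, r) = 20 (W(z, r) = 2 + 18 = 20)
d(T, L) = 40/(-10 + T)
F(Z) = Z/2
(F((l(-1)*(-3))*W(-4, 5)) + 717)*d(-33, 30) = ((((2*(-1))*(-3))*20)/2 + 717)*(40/(-10 - 33)) = ((-2*(-3)*20)/2 + 717)*(40/(-43)) = ((6*20)/2 + 717)*(40*(-1/43)) = ((½)*120 + 717)*(-40/43) = (60 + 717)*(-40/43) = 777*(-40/43) = -31080/43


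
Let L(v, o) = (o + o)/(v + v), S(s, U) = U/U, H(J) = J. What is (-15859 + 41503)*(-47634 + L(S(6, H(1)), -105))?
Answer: -1224218916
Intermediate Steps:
S(s, U) = 1
L(v, o) = o/v (L(v, o) = (2*o)/((2*v)) = (2*o)*(1/(2*v)) = o/v)
(-15859 + 41503)*(-47634 + L(S(6, H(1)), -105)) = (-15859 + 41503)*(-47634 - 105/1) = 25644*(-47634 - 105*1) = 25644*(-47634 - 105) = 25644*(-47739) = -1224218916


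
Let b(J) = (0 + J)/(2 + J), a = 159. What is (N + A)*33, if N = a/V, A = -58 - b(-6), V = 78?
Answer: -24651/13 ≈ -1896.2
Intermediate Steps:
b(J) = J/(2 + J)
A = -119/2 (A = -58 - (-6)/(2 - 6) = -58 - (-6)/(-4) = -58 - (-6)*(-1)/4 = -58 - 1*3/2 = -58 - 3/2 = -119/2 ≈ -59.500)
N = 53/26 (N = 159/78 = 159*(1/78) = 53/26 ≈ 2.0385)
(N + A)*33 = (53/26 - 119/2)*33 = -747/13*33 = -24651/13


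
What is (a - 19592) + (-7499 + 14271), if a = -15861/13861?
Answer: -177713881/13861 ≈ -12821.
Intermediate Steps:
a = -15861/13861 (a = -15861*1/13861 = -15861/13861 ≈ -1.1443)
(a - 19592) + (-7499 + 14271) = (-15861/13861 - 19592) + (-7499 + 14271) = -271580573/13861 + 6772 = -177713881/13861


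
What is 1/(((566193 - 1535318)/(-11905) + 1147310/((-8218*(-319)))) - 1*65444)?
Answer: -3120945751/203991747666814 ≈ -1.5299e-5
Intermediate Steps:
1/(((566193 - 1535318)/(-11905) + 1147310/((-8218*(-319)))) - 1*65444) = 1/((-969125*(-1/11905) + 1147310/2621542) - 65444) = 1/((193825/2381 + 1147310*(1/2621542)) - 65444) = 1/((193825/2381 + 573655/1310771) - 65444) = 1/(255426061630/3120945751 - 65444) = 1/(-203991747666814/3120945751) = -3120945751/203991747666814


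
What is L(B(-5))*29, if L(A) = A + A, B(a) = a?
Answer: -290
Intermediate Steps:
L(A) = 2*A
L(B(-5))*29 = (2*(-5))*29 = -10*29 = -290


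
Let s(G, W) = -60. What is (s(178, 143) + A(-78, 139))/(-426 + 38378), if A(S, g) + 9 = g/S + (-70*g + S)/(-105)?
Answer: 20591/34536320 ≈ 0.00059621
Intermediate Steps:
A(S, g) = -9 - S/105 + 2*g/3 + g/S (A(S, g) = -9 + (g/S + (-70*g + S)/(-105)) = -9 + (g/S + (S - 70*g)*(-1/105)) = -9 + (g/S + (-S/105 + 2*g/3)) = -9 + (-S/105 + 2*g/3 + g/S) = -9 - S/105 + 2*g/3 + g/S)
(s(178, 143) + A(-78, 139))/(-426 + 38378) = (-60 + (139 - 1/105*(-78)*(945 - 78 - 70*139))/(-78))/(-426 + 38378) = (-60 - (139 - 1/105*(-78)*(945 - 78 - 9730))/78)/37952 = (-60 - (139 - 1/105*(-78)*(-8863))/78)*(1/37952) = (-60 - (139 - 230438/35)/78)*(1/37952) = (-60 - 1/78*(-225573/35))*(1/37952) = (-60 + 75191/910)*(1/37952) = (20591/910)*(1/37952) = 20591/34536320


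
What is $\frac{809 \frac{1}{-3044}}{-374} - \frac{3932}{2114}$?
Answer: $- \frac{2237349383}{1203347992} \approx -1.8593$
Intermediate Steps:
$\frac{809 \frac{1}{-3044}}{-374} - \frac{3932}{2114} = 809 \left(- \frac{1}{3044}\right) \left(- \frac{1}{374}\right) - \frac{1966}{1057} = \left(- \frac{809}{3044}\right) \left(- \frac{1}{374}\right) - \frac{1966}{1057} = \frac{809}{1138456} - \frac{1966}{1057} = - \frac{2237349383}{1203347992}$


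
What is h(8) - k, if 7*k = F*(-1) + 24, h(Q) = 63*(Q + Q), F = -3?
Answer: 7029/7 ≈ 1004.1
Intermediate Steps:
h(Q) = 126*Q (h(Q) = 63*(2*Q) = 126*Q)
k = 27/7 (k = (-3*(-1) + 24)/7 = (3 + 24)/7 = (1/7)*27 = 27/7 ≈ 3.8571)
h(8) - k = 126*8 - 1*27/7 = 1008 - 27/7 = 7029/7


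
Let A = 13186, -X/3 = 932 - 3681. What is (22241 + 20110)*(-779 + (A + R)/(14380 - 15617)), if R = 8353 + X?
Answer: -42071864559/1237 ≈ -3.4011e+7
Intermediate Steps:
X = 8247 (X = -3*(932 - 3681) = -3*(-2749) = 8247)
R = 16600 (R = 8353 + 8247 = 16600)
(22241 + 20110)*(-779 + (A + R)/(14380 - 15617)) = (22241 + 20110)*(-779 + (13186 + 16600)/(14380 - 15617)) = 42351*(-779 + 29786/(-1237)) = 42351*(-779 + 29786*(-1/1237)) = 42351*(-779 - 29786/1237) = 42351*(-993409/1237) = -42071864559/1237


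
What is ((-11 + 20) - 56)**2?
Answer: 2209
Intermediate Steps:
((-11 + 20) - 56)**2 = (9 - 56)**2 = (-47)**2 = 2209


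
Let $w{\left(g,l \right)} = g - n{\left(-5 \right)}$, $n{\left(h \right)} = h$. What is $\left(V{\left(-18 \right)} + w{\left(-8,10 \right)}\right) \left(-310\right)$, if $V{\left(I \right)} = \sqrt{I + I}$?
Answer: $930 - 1860 i \approx 930.0 - 1860.0 i$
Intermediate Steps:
$w{\left(g,l \right)} = 5 + g$ ($w{\left(g,l \right)} = g - -5 = g + 5 = 5 + g$)
$V{\left(I \right)} = \sqrt{2} \sqrt{I}$ ($V{\left(I \right)} = \sqrt{2 I} = \sqrt{2} \sqrt{I}$)
$\left(V{\left(-18 \right)} + w{\left(-8,10 \right)}\right) \left(-310\right) = \left(\sqrt{2} \sqrt{-18} + \left(5 - 8\right)\right) \left(-310\right) = \left(\sqrt{2} \cdot 3 i \sqrt{2} - 3\right) \left(-310\right) = \left(6 i - 3\right) \left(-310\right) = \left(-3 + 6 i\right) \left(-310\right) = 930 - 1860 i$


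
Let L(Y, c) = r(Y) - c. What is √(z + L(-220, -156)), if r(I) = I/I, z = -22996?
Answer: I*√22839 ≈ 151.13*I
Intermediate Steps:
r(I) = 1
L(Y, c) = 1 - c
√(z + L(-220, -156)) = √(-22996 + (1 - 1*(-156))) = √(-22996 + (1 + 156)) = √(-22996 + 157) = √(-22839) = I*√22839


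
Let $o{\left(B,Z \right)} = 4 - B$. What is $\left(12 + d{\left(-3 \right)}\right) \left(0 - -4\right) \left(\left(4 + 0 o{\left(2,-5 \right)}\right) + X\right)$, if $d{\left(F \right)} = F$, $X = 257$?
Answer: $9396$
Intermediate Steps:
$\left(12 + d{\left(-3 \right)}\right) \left(0 - -4\right) \left(\left(4 + 0 o{\left(2,-5 \right)}\right) + X\right) = \left(12 - 3\right) \left(0 - -4\right) \left(\left(4 + 0 \left(4 - 2\right)\right) + 257\right) = 9 \left(0 + 4\right) \left(\left(4 + 0 \left(4 - 2\right)\right) + 257\right) = 9 \cdot 4 \left(\left(4 + 0 \cdot 2\right) + 257\right) = 36 \left(\left(4 + 0\right) + 257\right) = 36 \left(4 + 257\right) = 36 \cdot 261 = 9396$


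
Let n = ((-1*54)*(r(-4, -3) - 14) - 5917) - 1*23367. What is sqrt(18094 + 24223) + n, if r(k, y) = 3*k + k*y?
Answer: -28528 + sqrt(42317) ≈ -28322.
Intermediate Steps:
n = -28528 (n = ((-1*54)*(-4*(3 - 3) - 14) - 5917) - 1*23367 = (-54*(-4*0 - 14) - 5917) - 23367 = (-54*(0 - 14) - 5917) - 23367 = (-54*(-14) - 5917) - 23367 = (756 - 5917) - 23367 = -5161 - 23367 = -28528)
sqrt(18094 + 24223) + n = sqrt(18094 + 24223) - 28528 = sqrt(42317) - 28528 = -28528 + sqrt(42317)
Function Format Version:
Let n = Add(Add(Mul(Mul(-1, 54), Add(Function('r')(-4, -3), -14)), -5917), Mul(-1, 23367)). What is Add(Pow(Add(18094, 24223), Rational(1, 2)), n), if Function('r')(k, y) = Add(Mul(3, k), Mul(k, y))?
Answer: Add(-28528, Pow(42317, Rational(1, 2))) ≈ -28322.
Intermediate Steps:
n = -28528 (n = Add(Add(Mul(Mul(-1, 54), Add(Mul(-4, Add(3, -3)), -14)), -5917), Mul(-1, 23367)) = Add(Add(Mul(-54, Add(Mul(-4, 0), -14)), -5917), -23367) = Add(Add(Mul(-54, Add(0, -14)), -5917), -23367) = Add(Add(Mul(-54, -14), -5917), -23367) = Add(Add(756, -5917), -23367) = Add(-5161, -23367) = -28528)
Add(Pow(Add(18094, 24223), Rational(1, 2)), n) = Add(Pow(Add(18094, 24223), Rational(1, 2)), -28528) = Add(Pow(42317, Rational(1, 2)), -28528) = Add(-28528, Pow(42317, Rational(1, 2)))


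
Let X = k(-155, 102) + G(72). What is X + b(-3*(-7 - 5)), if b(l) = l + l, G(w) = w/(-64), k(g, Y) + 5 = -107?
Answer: -329/8 ≈ -41.125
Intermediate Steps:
k(g, Y) = -112 (k(g, Y) = -5 - 107 = -112)
G(w) = -w/64 (G(w) = w*(-1/64) = -w/64)
b(l) = 2*l
X = -905/8 (X = -112 - 1/64*72 = -112 - 9/8 = -905/8 ≈ -113.13)
X + b(-3*(-7 - 5)) = -905/8 + 2*(-3*(-7 - 5)) = -905/8 + 2*(-3*(-12)) = -905/8 + 2*36 = -905/8 + 72 = -329/8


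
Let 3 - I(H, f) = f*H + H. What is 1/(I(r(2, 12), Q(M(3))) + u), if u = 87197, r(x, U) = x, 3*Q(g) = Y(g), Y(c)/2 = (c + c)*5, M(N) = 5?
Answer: 3/261394 ≈ 1.1477e-5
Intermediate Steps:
Y(c) = 20*c (Y(c) = 2*((c + c)*5) = 2*((2*c)*5) = 2*(10*c) = 20*c)
Q(g) = 20*g/3 (Q(g) = (20*g)/3 = 20*g/3)
I(H, f) = 3 - H - H*f (I(H, f) = 3 - (f*H + H) = 3 - (H*f + H) = 3 - (H + H*f) = 3 + (-H - H*f) = 3 - H - H*f)
1/(I(r(2, 12), Q(M(3))) + u) = 1/((3 - 1*2 - 1*2*(20/3)*5) + 87197) = 1/((3 - 2 - 1*2*100/3) + 87197) = 1/((3 - 2 - 200/3) + 87197) = 1/(-197/3 + 87197) = 1/(261394/3) = 3/261394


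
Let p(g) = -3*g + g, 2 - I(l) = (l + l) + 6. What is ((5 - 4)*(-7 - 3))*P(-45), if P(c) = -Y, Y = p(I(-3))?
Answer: -40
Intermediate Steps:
I(l) = -4 - 2*l (I(l) = 2 - ((l + l) + 6) = 2 - (2*l + 6) = 2 - (6 + 2*l) = 2 + (-6 - 2*l) = -4 - 2*l)
p(g) = -2*g
Y = -4 (Y = -2*(-4 - 2*(-3)) = -2*(-4 + 6) = -2*2 = -4)
P(c) = 4 (P(c) = -1*(-4) = 4)
((5 - 4)*(-7 - 3))*P(-45) = ((5 - 4)*(-7 - 3))*4 = (1*(-10))*4 = -10*4 = -40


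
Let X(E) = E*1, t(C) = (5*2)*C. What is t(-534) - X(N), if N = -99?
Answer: -5241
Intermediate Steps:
t(C) = 10*C
X(E) = E
t(-534) - X(N) = 10*(-534) - 1*(-99) = -5340 + 99 = -5241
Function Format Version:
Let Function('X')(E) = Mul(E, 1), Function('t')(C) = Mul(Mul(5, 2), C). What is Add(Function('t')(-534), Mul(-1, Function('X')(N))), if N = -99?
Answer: -5241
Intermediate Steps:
Function('t')(C) = Mul(10, C)
Function('X')(E) = E
Add(Function('t')(-534), Mul(-1, Function('X')(N))) = Add(Mul(10, -534), Mul(-1, -99)) = Add(-5340, 99) = -5241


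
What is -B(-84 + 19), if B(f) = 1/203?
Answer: -1/203 ≈ -0.0049261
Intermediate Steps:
B(f) = 1/203
-B(-84 + 19) = -1*1/203 = -1/203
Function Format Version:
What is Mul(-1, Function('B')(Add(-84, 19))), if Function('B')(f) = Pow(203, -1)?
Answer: Rational(-1, 203) ≈ -0.0049261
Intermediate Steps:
Function('B')(f) = Rational(1, 203)
Mul(-1, Function('B')(Add(-84, 19))) = Mul(-1, Rational(1, 203)) = Rational(-1, 203)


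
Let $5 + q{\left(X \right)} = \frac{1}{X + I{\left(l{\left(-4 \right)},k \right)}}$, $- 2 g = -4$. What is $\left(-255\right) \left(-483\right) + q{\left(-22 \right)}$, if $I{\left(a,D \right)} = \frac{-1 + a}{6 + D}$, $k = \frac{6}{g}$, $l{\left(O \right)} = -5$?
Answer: $\frac{8374877}{68} \approx 1.2316 \cdot 10^{5}$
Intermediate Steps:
$g = 2$ ($g = \left(- \frac{1}{2}\right) \left(-4\right) = 2$)
$k = 3$ ($k = \frac{6}{2} = 6 \cdot \frac{1}{2} = 3$)
$I{\left(a,D \right)} = \frac{-1 + a}{6 + D}$
$q{\left(X \right)} = -5 + \frac{1}{- \frac{2}{3} + X}$ ($q{\left(X \right)} = -5 + \frac{1}{X + \frac{-1 - 5}{6 + 3}} = -5 + \frac{1}{X + \frac{1}{9} \left(-6\right)} = -5 + \frac{1}{X - \frac{2}{3}} = -5 + \frac{1}{- \frac{2}{3} + X}$)
$\left(-255\right) \left(-483\right) + q{\left(-22 \right)} = \left(-255\right) \left(-483\right) + \frac{13 - -330}{-2 + 3 \left(-22\right)} = 123165 + \frac{13 + 330}{-2 - 66} = 123165 + \frac{1}{-68} \cdot 343 = 123165 - \frac{343}{68} = \frac{8374877}{68}$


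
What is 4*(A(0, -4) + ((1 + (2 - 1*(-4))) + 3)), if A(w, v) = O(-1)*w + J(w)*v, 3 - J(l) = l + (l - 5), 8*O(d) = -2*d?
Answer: -88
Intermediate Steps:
O(d) = -d/4 (O(d) = (-2*d)/8 = -d/4)
J(l) = 8 - 2*l (J(l) = 3 - (l + (l - 5)) = 3 - (l + (-5 + l)) = 3 - (-5 + 2*l) = 3 + (5 - 2*l) = 8 - 2*l)
A(w, v) = w/4 + v*(8 - 2*w) (A(w, v) = (-¼*(-1))*w + (8 - 2*w)*v = w/4 + v*(8 - 2*w))
4*(A(0, -4) + ((1 + (2 - 1*(-4))) + 3)) = 4*(((¼)*0 - 2*(-4)*(-4 + 0)) + ((1 + (2 - 1*(-4))) + 3)) = 4*((0 - 2*(-4)*(-4)) + ((1 + (2 + 4)) + 3)) = 4*((0 - 32) + ((1 + 6) + 3)) = 4*(-32 + (7 + 3)) = 4*(-32 + 10) = 4*(-22) = -88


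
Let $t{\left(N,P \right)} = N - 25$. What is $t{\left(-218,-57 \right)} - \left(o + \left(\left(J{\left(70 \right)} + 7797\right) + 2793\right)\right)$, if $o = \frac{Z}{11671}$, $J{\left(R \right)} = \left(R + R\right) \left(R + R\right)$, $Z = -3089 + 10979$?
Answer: $- \frac{355191433}{11671} \approx -30434.0$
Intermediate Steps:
$Z = 7890$
$J{\left(R \right)} = 4 R^{2}$ ($J{\left(R \right)} = 2 R 2 R = 4 R^{2}$)
$t{\left(N,P \right)} = -25 + N$ ($t{\left(N,P \right)} = N - 25 = -25 + N$)
$o = \frac{7890}{11671} \approx 0.67603$
$t{\left(-218,-57 \right)} - \left(o + \left(\left(J{\left(70 \right)} + 7797\right) + 2793\right)\right) = \left(-25 - 218\right) - \left(\frac{7890}{11671} + \left(\left(4 \cdot 70^{2} + 7797\right) + 2793\right)\right) = -243 - \left(\frac{7890}{11671} + \left(\left(4 \cdot 4900 + 7797\right) + 2793\right)\right) = -243 - \left(\frac{7890}{11671} + \left(\left(19600 + 7797\right) + 2793\right)\right) = -243 - \left(\frac{7890}{11671} + \left(27397 + 2793\right)\right) = -243 - \left(\frac{7890}{11671} + 30190\right) = -243 - \frac{352355380}{11671} = - \frac{355191433}{11671}$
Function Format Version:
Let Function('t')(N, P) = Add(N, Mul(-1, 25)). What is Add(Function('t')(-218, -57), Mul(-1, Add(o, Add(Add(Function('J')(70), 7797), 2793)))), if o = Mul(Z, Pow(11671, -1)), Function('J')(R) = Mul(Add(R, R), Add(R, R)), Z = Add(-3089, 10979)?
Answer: Rational(-355191433, 11671) ≈ -30434.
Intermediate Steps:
Z = 7890
Function('J')(R) = Mul(4, Pow(R, 2)) (Function('J')(R) = Mul(Mul(2, R), Mul(2, R)) = Mul(4, Pow(R, 2)))
Function('t')(N, P) = Add(-25, N) (Function('t')(N, P) = Add(N, -25) = Add(-25, N))
o = Rational(7890, 11671) (o = Mul(7890, Pow(11671, -1)) = Mul(7890, Rational(1, 11671)) = Rational(7890, 11671) ≈ 0.67603)
Add(Function('t')(-218, -57), Mul(-1, Add(o, Add(Add(Function('J')(70), 7797), 2793)))) = Add(Add(-25, -218), Mul(-1, Add(Rational(7890, 11671), Add(Add(Mul(4, Pow(70, 2)), 7797), 2793)))) = Add(-243, Mul(-1, Add(Rational(7890, 11671), Add(Add(Mul(4, 4900), 7797), 2793)))) = Add(-243, Mul(-1, Add(Rational(7890, 11671), Add(Add(19600, 7797), 2793)))) = Add(-243, Mul(-1, Add(Rational(7890, 11671), Add(27397, 2793)))) = Add(-243, Mul(-1, Add(Rational(7890, 11671), 30190))) = Add(-243, Mul(-1, Rational(352355380, 11671))) = Add(-243, Rational(-352355380, 11671)) = Rational(-355191433, 11671)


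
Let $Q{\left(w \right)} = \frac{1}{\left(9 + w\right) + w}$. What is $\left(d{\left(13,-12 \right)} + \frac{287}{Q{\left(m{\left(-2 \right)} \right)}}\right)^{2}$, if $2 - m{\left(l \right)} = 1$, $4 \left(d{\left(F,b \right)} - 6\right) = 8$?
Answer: $10017225$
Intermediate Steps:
$d{\left(F,b \right)} = 8$ ($d{\left(F,b \right)} = 6 + \frac{1}{4} \cdot 8 = 6 + 2 = 8$)
$m{\left(l \right)} = 1$ ($m{\left(l \right)} = 2 - 1 = 1$)
$Q{\left(w \right)} = \frac{1}{9 + 2 w}$
$\left(d{\left(13,-12 \right)} + \frac{287}{Q{\left(m{\left(-2 \right)} \right)}}\right)^{2} = \left(8 + \frac{287}{\frac{1}{9 + 2 \cdot 1}}\right)^{2} = \left(8 + \frac{287}{\frac{1}{9 + 2}}\right)^{2} = \left(8 + \frac{287}{\frac{1}{11}}\right)^{2} = \left(8 + 287 \frac{1}{\frac{1}{11}}\right)^{2} = \left(8 + 287 \cdot 11\right)^{2} = \left(8 + 3157\right)^{2} = 3165^{2} = 10017225$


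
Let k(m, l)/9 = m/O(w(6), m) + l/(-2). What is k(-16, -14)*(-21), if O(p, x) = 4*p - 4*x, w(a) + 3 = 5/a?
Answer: -105273/83 ≈ -1268.3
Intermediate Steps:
w(a) = -3 + 5/a
O(p, x) = -4*x + 4*p
k(m, l) = -9*l/2 + 9*m/(-26/3 - 4*m) (k(m, l) = 9*(m/(-4*m + 4*(-3 + 5/6)) + l/(-2)) = 9*(m/(-4*m + 4*(-3 + 5*(⅙))) + l*(-½)) = 9*(m/(-4*m + 4*(-3 + ⅚)) - l/2) = 9*(m/(-4*m + 4*(-13/6)) - l/2) = 9*(m/(-4*m - 26/3) - l/2) = 9*(m/(-26/3 - 4*m) - l/2) = 9*(-l/2 + m/(-26/3 - 4*m)) = -9*l/2 + 9*m/(-26/3 - 4*m))
k(-16, -14)*(-21) = (9*(-3*(-16) - 1*(-14)*(13 + 6*(-16)))/(2*(13 + 6*(-16))))*(-21) = (9*(48 - 1*(-14)*(13 - 96))/(2*(13 - 96)))*(-21) = ((9/2)*(48 - 1*(-14)*(-83))/(-83))*(-21) = ((9/2)*(-1/83)*(48 - 1162))*(-21) = ((9/2)*(-1/83)*(-1114))*(-21) = (5013/83)*(-21) = -105273/83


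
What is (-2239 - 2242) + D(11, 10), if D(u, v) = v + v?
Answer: -4461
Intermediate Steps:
D(u, v) = 2*v
(-2239 - 2242) + D(11, 10) = (-2239 - 2242) + 2*10 = -4481 + 20 = -4461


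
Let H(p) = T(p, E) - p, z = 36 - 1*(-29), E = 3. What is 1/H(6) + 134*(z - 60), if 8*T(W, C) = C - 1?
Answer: 15406/23 ≈ 669.83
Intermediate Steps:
T(W, C) = -⅛ + C/8 (T(W, C) = (C - 1)/8 = (-1 + C)/8 = -⅛ + C/8)
z = 65 (z = 36 + 29 = 65)
H(p) = ¼ - p (H(p) = (-⅛ + (⅛)*3) - p = (-⅛ + 3/8) - p = ¼ - p)
1/H(6) + 134*(z - 60) = 1/(¼ - 1*6) + 134*(65 - 60) = 1/(¼ - 6) + 134*5 = 1/(-23/4) + 670 = -4/23 + 670 = 15406/23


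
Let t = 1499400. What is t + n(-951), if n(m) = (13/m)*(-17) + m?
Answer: 1425025220/951 ≈ 1.4985e+6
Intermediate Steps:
n(m) = m - 221/m (n(m) = -221/m + m = m - 221/m)
t + n(-951) = 1499400 + (-951 - 221/(-951)) = 1499400 + (-951 - 221*(-1/951)) = 1499400 + (-951 + 221/951) = 1499400 - 904180/951 = 1425025220/951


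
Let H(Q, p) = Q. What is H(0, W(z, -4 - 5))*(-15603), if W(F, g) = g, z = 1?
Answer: 0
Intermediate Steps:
H(0, W(z, -4 - 5))*(-15603) = 0*(-15603) = 0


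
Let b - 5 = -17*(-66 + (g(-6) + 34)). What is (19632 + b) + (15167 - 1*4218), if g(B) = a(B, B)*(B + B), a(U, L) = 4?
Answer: 31946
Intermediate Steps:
g(B) = 8*B (g(B) = 4*(B + B) = 4*(2*B) = 8*B)
b = 1365 (b = 5 - 17*(-66 + (8*(-6) + 34)) = 5 - 17*(-66 + (-48 + 34)) = 5 - 17*(-66 - 14) = 5 - 17*(-80) = 5 + 1360 = 1365)
(19632 + b) + (15167 - 1*4218) = (19632 + 1365) + (15167 - 1*4218) = 20997 + (15167 - 4218) = 20997 + 10949 = 31946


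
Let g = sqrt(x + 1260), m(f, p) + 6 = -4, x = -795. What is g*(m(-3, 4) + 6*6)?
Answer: 26*sqrt(465) ≈ 560.66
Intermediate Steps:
m(f, p) = -10 (m(f, p) = -6 - 4 = -10)
g = sqrt(465) (g = sqrt(-795 + 1260) = sqrt(465) ≈ 21.564)
g*(m(-3, 4) + 6*6) = sqrt(465)*(-10 + 6*6) = sqrt(465)*(-10 + 36) = sqrt(465)*26 = 26*sqrt(465)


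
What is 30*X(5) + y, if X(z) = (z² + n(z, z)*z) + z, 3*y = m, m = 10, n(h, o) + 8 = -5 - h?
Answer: -5390/3 ≈ -1796.7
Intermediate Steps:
n(h, o) = -13 - h (n(h, o) = -8 + (-5 - h) = -13 - h)
y = 10/3 (y = (⅓)*10 = 10/3 ≈ 3.3333)
X(z) = z + z² + z*(-13 - z) (X(z) = (z² + (-13 - z)*z) + z = (z² + z*(-13 - z)) + z = z + z² + z*(-13 - z))
30*X(5) + y = 30*(-12*5) + 10/3 = 30*(-60) + 10/3 = -1800 + 10/3 = -5390/3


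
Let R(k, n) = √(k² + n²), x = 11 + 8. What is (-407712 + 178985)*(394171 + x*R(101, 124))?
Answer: -90157550317 - 4345813*√25577 ≈ -9.0853e+10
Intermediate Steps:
x = 19
(-407712 + 178985)*(394171 + x*R(101, 124)) = (-407712 + 178985)*(394171 + 19*√(101² + 124²)) = -228727*(394171 + 19*√(10201 + 15376)) = -228727*(394171 + 19*√25577) = -90157550317 - 4345813*√25577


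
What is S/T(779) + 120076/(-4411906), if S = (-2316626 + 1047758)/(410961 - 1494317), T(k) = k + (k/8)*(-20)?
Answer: -320330311332/11351703986773 ≈ -0.028219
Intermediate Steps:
T(k) = -3*k/2 (T(k) = k + (k*(1/8))*(-20) = k + (k/8)*(-20) = k - 5*k/2 = -3*k/2)
S = 317217/270839 (S = -1268868/(-1083356) = -1268868*(-1/1083356) = 317217/270839 ≈ 1.1712)
S/T(779) + 120076/(-4411906) = 317217/(270839*((-3/2*779))) + 120076/(-4411906) = 317217/(270839*(-2337/2)) + 120076*(-1/4411906) = (317217/270839)*(-2/2337) - 60038/2205953 = -5158/5145941 - 60038/2205953 = -320330311332/11351703986773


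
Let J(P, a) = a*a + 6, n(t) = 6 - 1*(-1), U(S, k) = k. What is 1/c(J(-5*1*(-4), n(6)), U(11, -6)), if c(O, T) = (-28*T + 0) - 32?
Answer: 1/136 ≈ 0.0073529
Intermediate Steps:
n(t) = 7 (n(t) = 6 + 1 = 7)
J(P, a) = 6 + a**2 (J(P, a) = a**2 + 6 = 6 + a**2)
c(O, T) = -32 - 28*T (c(O, T) = -28*T - 32 = -32 - 28*T)
1/c(J(-5*1*(-4), n(6)), U(11, -6)) = 1/(-32 - 28*(-6)) = 1/(-32 + 168) = 1/136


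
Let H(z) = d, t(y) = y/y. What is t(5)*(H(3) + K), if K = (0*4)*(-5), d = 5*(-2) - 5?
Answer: -15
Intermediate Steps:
t(y) = 1
d = -15 (d = -10 - 5 = -15)
H(z) = -15
K = 0 (K = 0*(-5) = 0)
t(5)*(H(3) + K) = 1*(-15 + 0) = 1*(-15) = -15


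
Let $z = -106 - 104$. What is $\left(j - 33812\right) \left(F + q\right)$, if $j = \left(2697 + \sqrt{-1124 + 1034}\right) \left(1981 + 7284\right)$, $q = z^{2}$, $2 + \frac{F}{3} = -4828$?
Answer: $738884771730 + 823009950 i \sqrt{10} \approx 7.3888 \cdot 10^{11} + 2.6026 \cdot 10^{9} i$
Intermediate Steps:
$F = -14490$ ($F = -6 + 3 \left(-4828\right) = -6 - 14484 = -14490$)
$z = -210$
$q = 44100$ ($q = \left(-210\right)^{2} = 44100$)
$j = 24987705 + 27795 i \sqrt{10}$ ($j = \left(2697 + \sqrt{-90}\right) 9265 = \left(2697 + 3 i \sqrt{10}\right) 9265 = 24987705 + 27795 i \sqrt{10} \approx 2.4988 \cdot 10^{7} + 87896.0 i$)
$\left(j - 33812\right) \left(F + q\right) = \left(\left(24987705 + 27795 i \sqrt{10}\right) - 33812\right) \left(-14490 + 44100\right) = \left(24953893 + 27795 i \sqrt{10}\right) 29610 = 738884771730 + 823009950 i \sqrt{10}$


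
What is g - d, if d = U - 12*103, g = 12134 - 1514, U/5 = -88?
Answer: 12296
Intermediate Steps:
U = -440 (U = 5*(-88) = -440)
g = 10620
d = -1676 (d = -440 - 12*103 = -440 - 1236 = -1676)
g - d = 10620 - 1*(-1676) = 10620 + 1676 = 12296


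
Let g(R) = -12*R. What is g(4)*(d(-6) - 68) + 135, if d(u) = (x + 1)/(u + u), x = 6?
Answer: 3427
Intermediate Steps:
d(u) = 7/(2*u) (d(u) = (6 + 1)/(u + u) = 7/((2*u)) = 7*(1/(2*u)) = 7/(2*u))
g(4)*(d(-6) - 68) + 135 = (-12*4)*((7/2)/(-6) - 68) + 135 = -48*((7/2)*(-⅙) - 68) + 135 = -48*(-7/12 - 68) + 135 = -48*(-823/12) + 135 = 3292 + 135 = 3427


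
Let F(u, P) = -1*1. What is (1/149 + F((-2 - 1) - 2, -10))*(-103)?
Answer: 15244/149 ≈ 102.31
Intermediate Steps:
F(u, P) = -1
(1/149 + F((-2 - 1) - 2, -10))*(-103) = (1/149 - 1)*(-103) = -148/149*(-103) = 15244/149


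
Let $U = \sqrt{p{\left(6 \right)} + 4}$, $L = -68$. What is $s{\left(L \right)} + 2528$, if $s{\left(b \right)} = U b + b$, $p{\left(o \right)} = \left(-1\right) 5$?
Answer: $2460 - 68 i \approx 2460.0 - 68.0 i$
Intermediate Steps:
$p{\left(o \right)} = -5$
$U = i$ ($U = \sqrt{-5 + 4} = \sqrt{-1} = i \approx 1.0 i$)
$s{\left(b \right)} = b + i b$ ($s{\left(b \right)} = i b + b = b + i b$)
$s{\left(L \right)} + 2528 = - 68 \left(1 + i\right) + 2528 = \left(-68 - 68 i\right) + 2528 = 2460 - 68 i$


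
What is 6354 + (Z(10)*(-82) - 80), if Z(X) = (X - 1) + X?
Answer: 4716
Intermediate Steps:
Z(X) = -1 + 2*X (Z(X) = (-1 + X) + X = -1 + 2*X)
6354 + (Z(10)*(-82) - 80) = 6354 + ((-1 + 2*10)*(-82) - 80) = 6354 + ((-1 + 20)*(-82) - 80) = 6354 + (19*(-82) - 80) = 6354 + (-1558 - 80) = 6354 - 1638 = 4716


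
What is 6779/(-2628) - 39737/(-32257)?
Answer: -114241367/84771396 ≈ -1.3476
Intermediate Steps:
6779/(-2628) - 39737/(-32257) = 6779*(-1/2628) - 39737*(-1/32257) = -6779/2628 + 39737/32257 = -114241367/84771396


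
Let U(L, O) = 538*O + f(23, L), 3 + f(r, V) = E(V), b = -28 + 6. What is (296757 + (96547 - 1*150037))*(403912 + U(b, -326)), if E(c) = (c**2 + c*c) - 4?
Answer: 55826127495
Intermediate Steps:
b = -22
E(c) = -4 + 2*c**2 (E(c) = (c**2 + c**2) - 4 = 2*c**2 - 4 = -4 + 2*c**2)
f(r, V) = -7 + 2*V**2 (f(r, V) = -3 + (-4 + 2*V**2) = -7 + 2*V**2)
U(L, O) = -7 + 2*L**2 + 538*O (U(L, O) = 538*O + (-7 + 2*L**2) = -7 + 2*L**2 + 538*O)
(296757 + (96547 - 1*150037))*(403912 + U(b, -326)) = (296757 + (96547 - 1*150037))*(403912 + (-7 + 2*(-22)**2 + 538*(-326))) = (296757 + (96547 - 150037))*(403912 + (-7 + 2*484 - 175388)) = (296757 - 53490)*(403912 + (-7 + 968 - 175388)) = 243267*(403912 - 174427) = 243267*229485 = 55826127495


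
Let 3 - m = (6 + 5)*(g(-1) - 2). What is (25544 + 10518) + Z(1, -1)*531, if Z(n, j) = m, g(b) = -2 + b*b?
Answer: 55178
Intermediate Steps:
g(b) = -2 + b²
m = 36 (m = 3 - (6 + 5)*((-2 + (-1)²) - 2) = 3 - 11*((-2 + 1) - 2) = 3 - 11*(-1 - 2) = 3 - 11*(-3) = 3 - 1*(-33) = 3 + 33 = 36)
Z(n, j) = 36
(25544 + 10518) + Z(1, -1)*531 = (25544 + 10518) + 36*531 = 36062 + 19116 = 55178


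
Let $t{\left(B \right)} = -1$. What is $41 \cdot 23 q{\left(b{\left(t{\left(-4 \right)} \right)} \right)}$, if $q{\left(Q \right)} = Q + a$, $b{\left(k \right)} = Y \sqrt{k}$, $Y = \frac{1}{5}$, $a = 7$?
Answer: $6601 + \frac{943 i}{5} \approx 6601.0 + 188.6 i$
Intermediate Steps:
$Y = \frac{1}{5} \approx 0.2$
$b{\left(k \right)} = \frac{\sqrt{k}}{5}$
$q{\left(Q \right)} = 7 + Q$ ($q{\left(Q \right)} = Q + 7 = 7 + Q$)
$41 \cdot 23 q{\left(b{\left(t{\left(-4 \right)} \right)} \right)} = 41 \cdot 23 \left(7 + \frac{\sqrt{-1}}{5}\right) = 943 \left(7 + \frac{i}{5}\right) = 6601 + \frac{943 i}{5}$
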